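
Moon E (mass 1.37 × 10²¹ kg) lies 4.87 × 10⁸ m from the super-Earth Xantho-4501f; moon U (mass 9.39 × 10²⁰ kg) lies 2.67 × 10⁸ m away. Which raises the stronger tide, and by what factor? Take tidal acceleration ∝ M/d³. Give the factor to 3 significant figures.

Moon U, by a factor of ≈ 4.16

Tidal acceleration ∝ M/d³, so compare M/d³ for each.
Moon E: (1.37 × 10²¹) / (4.87 × 10⁸)³ = 1.186 × 10⁻⁵
Moon U: (9.39 × 10²⁰) / (2.67 × 10⁸)³ = 4.933 × 10⁻⁵
Ratio (larger/smaller) = 4.16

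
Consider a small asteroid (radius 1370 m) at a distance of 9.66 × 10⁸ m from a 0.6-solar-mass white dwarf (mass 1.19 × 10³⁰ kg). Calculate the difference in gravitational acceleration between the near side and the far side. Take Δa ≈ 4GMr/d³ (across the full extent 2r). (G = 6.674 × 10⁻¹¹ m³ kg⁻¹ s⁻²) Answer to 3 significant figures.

4.83 × 10⁻⁴ m/s²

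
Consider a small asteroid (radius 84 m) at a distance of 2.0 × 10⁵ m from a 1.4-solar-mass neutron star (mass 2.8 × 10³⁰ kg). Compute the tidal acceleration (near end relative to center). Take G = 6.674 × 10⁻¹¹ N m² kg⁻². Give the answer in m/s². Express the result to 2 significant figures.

The tidal stretch is the gradient of GM/d² times the body's extent r, hence the 1/d³ dependence.
Δa = 2GMr/d³
   = 2 × (6.674 × 10⁻¹¹) × (2.8 × 10³⁰) × (84) / (2.0 × 10⁵)³
   = 3.9 × 10⁶ m/s²

3.9 × 10⁶ m/s²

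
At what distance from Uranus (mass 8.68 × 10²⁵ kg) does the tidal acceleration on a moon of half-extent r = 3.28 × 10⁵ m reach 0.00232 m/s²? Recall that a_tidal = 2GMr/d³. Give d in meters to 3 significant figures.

2GMr/d³ = a_tidal  ⇒  d = (2GMr / a_tidal)^(1/3)
d = (2 × 6.674×10⁻¹¹ × (8.68 × 10²⁵) × (3.28 × 10⁵) / (0.00232))^(1/3)
  = 1.18 × 10⁸ m

1.18 × 10⁸ m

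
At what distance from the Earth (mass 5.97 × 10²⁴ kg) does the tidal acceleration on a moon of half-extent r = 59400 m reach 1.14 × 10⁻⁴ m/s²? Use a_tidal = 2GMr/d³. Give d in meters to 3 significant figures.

7.46 × 10⁷ m

2GMr/d³ = a_tidal  ⇒  d = (2GMr / a_tidal)^(1/3)
d = (2 × 6.674×10⁻¹¹ × (5.97 × 10²⁴) × (59400) / (1.14 × 10⁻⁴))^(1/3)
  = 7.46 × 10⁷ m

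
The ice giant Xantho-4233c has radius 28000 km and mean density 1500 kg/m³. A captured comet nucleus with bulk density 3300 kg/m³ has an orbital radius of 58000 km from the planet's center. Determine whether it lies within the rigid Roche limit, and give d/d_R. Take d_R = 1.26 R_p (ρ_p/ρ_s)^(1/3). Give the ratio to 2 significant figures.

d_R = 1.26 × (28000 km) × (1500/3300)^(1/3) = 27130 km
d/d_R = (58000) / (27130) = 2.1
Since d/d_R > 1, the body is outside the Roche limit.

outside; d/d_R ≈ 2.1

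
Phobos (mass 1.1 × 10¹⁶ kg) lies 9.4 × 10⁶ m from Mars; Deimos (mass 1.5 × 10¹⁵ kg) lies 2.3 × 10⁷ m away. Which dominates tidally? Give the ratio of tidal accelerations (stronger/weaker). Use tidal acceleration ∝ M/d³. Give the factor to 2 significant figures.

Phobos, by a factor of ≈ 110

Tidal acceleration ∝ M/d³, so compare M/d³ for each.
Phobos: (1.1 × 10¹⁶) / (9.4 × 10⁶)³ = 1.324 × 10⁻⁵
Deimos: (1.5 × 10¹⁵) / (2.3 × 10⁷)³ = 1.233 × 10⁻⁷
Ratio (larger/smaller) = 110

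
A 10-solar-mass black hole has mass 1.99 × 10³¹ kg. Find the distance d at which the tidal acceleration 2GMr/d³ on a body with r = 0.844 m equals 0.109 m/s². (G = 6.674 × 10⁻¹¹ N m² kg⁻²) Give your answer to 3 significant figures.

2.74 × 10⁷ m

2GMr/d³ = a_tidal  ⇒  d = (2GMr / a_tidal)^(1/3)
d = (2 × 6.674×10⁻¹¹ × (1.99 × 10³¹) × (0.844) / (0.109))^(1/3)
  = 2.74 × 10⁷ m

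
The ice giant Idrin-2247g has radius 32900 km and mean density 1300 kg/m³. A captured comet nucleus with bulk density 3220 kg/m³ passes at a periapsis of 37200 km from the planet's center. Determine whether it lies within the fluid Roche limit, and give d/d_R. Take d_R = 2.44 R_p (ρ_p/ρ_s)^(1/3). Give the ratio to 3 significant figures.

inside; d/d_R ≈ 0.627

d_R = 2.44 × (32900 km) × (1300/3220)^(1/3) = 59330 km
d/d_R = (37200) / (59330) = 0.627
Since d/d_R < 1, the body is inside the Roche limit.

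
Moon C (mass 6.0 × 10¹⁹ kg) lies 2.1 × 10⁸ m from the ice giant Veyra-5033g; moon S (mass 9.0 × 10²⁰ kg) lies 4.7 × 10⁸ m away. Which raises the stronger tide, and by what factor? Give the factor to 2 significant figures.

Moon S, by a factor of ≈ 1.3

Tidal stretch scales as M/d³; compute that for each body.
Moon C: (6.0 × 10¹⁹) / (2.1 × 10⁸)³ = 6.479 × 10⁻⁶
Moon S: (9.0 × 10²⁰) / (4.7 × 10⁸)³ = 8.669 × 10⁻⁶
Ratio (larger/smaller) = 1.3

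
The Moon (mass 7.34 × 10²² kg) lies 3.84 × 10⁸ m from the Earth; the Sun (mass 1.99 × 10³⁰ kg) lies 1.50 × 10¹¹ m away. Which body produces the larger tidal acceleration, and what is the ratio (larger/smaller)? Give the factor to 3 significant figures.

The Moon, by a factor of ≈ 2.20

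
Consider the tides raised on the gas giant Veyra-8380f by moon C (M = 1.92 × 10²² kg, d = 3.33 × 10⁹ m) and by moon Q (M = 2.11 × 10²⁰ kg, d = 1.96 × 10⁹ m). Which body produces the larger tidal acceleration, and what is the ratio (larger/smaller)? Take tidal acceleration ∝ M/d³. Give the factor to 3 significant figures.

Moon C, by a factor of ≈ 18.6

Compare M/d³ for the two perturbers:
Moon C: (1.92 × 10²²) / (3.33 × 10⁹)³ = 5.200 × 10⁻⁷
Moon Q: (2.11 × 10²⁰) / (1.96 × 10⁹)³ = 2.802 × 10⁻⁸
Ratio (larger/smaller) = 18.6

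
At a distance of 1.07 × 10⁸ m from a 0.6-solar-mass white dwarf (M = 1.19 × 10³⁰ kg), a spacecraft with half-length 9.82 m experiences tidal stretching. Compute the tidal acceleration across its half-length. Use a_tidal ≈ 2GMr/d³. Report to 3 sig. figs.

1.27 × 10⁻³ m/s²

Δg = 2GMr/d³
   = 2 × (6.674 × 10⁻¹¹) × (1.19 × 10³⁰) × (9.82) / (1.07 × 10⁸)³
   = 1.27 × 10⁻³ m/s²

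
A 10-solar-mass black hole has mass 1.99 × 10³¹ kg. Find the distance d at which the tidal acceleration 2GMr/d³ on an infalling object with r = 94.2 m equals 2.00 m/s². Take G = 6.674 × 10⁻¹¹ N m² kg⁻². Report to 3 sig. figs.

5.00 × 10⁷ m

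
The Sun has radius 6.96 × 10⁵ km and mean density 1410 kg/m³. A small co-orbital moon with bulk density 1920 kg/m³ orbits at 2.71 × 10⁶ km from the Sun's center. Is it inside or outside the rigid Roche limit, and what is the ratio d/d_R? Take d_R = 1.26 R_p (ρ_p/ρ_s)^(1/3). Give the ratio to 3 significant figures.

outside; d/d_R ≈ 3.43

d_R = 1.26 × (6.96 × 10⁵ km) × (1410/1920)^(1/3) = 7.912 × 10⁵ km
d/d_R = (2.71 × 10⁶) / (7.912 × 10⁵) = 3.43
Since d/d_R > 1, the body is outside the Roche limit.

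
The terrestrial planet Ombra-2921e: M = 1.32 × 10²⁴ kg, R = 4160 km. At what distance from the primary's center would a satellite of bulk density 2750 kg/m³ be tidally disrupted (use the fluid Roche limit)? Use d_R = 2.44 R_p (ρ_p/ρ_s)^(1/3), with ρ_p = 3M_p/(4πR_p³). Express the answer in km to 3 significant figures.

11900 km

ρ_p = 3M_p/(4πR_p³) = 3 × (1.32 × 10²⁴) / (4π × (4.16 × 10⁶ m)³) = 4380 kg/m³
d_R = 2.44 × 4160 km × (4380/2750)^(1/3)
    = 11900 km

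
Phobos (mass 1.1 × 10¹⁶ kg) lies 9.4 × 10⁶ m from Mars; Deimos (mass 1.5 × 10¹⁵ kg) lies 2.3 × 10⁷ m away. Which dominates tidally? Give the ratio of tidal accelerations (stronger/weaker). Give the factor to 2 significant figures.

Tidal stretch scales as M/d³; compute that for each body.
Phobos: (1.1 × 10¹⁶) / (9.4 × 10⁶)³ = 1.324 × 10⁻⁵
Deimos: (1.5 × 10¹⁵) / (2.3 × 10⁷)³ = 1.233 × 10⁻⁷
Ratio (larger/smaller) = 110

Phobos, by a factor of ≈ 110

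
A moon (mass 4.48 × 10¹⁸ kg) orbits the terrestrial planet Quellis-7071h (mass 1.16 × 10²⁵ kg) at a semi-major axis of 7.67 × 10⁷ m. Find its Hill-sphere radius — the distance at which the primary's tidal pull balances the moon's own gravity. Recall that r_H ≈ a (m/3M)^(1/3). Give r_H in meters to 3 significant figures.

3.87 × 10⁵ m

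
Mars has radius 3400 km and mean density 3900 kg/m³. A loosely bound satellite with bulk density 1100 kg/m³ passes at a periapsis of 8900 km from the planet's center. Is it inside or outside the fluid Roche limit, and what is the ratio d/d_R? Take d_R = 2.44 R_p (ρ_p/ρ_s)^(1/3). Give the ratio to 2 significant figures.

inside; d/d_R ≈ 0.70

d_R = 2.44 × (3400 km) × (3900/1100)^(1/3) = 12650 km
d/d_R = (8900) / (12650) = 0.70
Since d/d_R < 1, the body is inside the Roche limit.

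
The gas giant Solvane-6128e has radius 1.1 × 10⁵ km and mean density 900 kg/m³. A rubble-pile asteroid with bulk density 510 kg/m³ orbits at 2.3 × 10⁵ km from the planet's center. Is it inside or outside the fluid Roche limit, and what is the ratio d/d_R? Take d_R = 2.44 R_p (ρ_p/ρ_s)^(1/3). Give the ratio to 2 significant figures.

d_R = 2.44 × (1.1 × 10⁵ km) × (900/510)^(1/3) = 3.243 × 10⁵ km
d/d_R = (2.3 × 10⁵) / (3.243 × 10⁵) = 0.71
Since d/d_R < 1, the body is inside the Roche limit.

inside; d/d_R ≈ 0.71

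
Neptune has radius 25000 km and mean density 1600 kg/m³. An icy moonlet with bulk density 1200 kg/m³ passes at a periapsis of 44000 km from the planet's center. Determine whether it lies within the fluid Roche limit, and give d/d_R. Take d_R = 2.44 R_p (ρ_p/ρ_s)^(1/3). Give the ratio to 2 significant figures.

d_R = 2.44 × (25000 km) × (1600/1200)^(1/3) = 67140 km
d/d_R = (44000) / (67140) = 0.66
Since d/d_R < 1, the body is inside the Roche limit.

inside; d/d_R ≈ 0.66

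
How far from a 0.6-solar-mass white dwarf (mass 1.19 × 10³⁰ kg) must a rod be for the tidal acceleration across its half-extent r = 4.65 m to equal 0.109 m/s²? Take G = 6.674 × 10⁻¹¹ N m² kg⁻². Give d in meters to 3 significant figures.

1.89 × 10⁷ m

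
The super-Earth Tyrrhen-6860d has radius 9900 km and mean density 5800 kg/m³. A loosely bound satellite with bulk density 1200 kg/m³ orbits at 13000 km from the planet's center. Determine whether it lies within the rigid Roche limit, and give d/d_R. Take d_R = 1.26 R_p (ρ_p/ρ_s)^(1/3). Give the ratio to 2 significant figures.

inside; d/d_R ≈ 0.62

d_R = 1.26 × (9900 km) × (5800/1200)^(1/3) = 21090 km
d/d_R = (13000) / (21090) = 0.62
Since d/d_R < 1, the body is inside the Roche limit.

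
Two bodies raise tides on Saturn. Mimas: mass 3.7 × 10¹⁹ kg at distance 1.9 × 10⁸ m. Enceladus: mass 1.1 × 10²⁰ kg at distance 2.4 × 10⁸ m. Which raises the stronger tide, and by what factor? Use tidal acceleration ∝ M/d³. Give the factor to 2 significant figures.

Enceladus, by a factor of ≈ 1.5

Compare M/d³ for the two perturbers:
Mimas: (3.7 × 10¹⁹) / (1.9 × 10⁸)³ = 5.394 × 10⁻⁶
Enceladus: (1.1 × 10²⁰) / (2.4 × 10⁸)³ = 7.957 × 10⁻⁶
Ratio (larger/smaller) = 1.5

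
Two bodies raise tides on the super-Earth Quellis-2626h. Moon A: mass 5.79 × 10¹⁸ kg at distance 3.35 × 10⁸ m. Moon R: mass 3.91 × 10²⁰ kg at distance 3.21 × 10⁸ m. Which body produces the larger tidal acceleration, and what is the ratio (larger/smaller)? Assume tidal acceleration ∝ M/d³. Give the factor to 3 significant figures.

Moon R, by a factor of ≈ 76.8

Compare M/d³ for the two perturbers:
Moon A: (5.79 × 10¹⁸) / (3.35 × 10⁸)³ = 1.540 × 10⁻⁷
Moon R: (3.91 × 10²⁰) / (3.21 × 10⁸)³ = 1.182 × 10⁻⁵
Ratio (larger/smaller) = 76.8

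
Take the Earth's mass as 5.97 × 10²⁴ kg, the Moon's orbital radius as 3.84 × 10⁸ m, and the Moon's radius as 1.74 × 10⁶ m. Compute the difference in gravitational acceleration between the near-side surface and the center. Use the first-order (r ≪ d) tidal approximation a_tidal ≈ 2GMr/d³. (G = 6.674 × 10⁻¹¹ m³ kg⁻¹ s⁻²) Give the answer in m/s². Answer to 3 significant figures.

The tidal stretch is the gradient of GM/d² times the body's extent r, hence the 1/d³ dependence.
a_tidal = 2GMr/d³
        = 2 × (6.674 × 10⁻¹¹) × (5.97 × 10²⁴) × (1.74 × 10⁶) / (3.84 × 10⁸)³
        = 2.45 × 10⁻⁵ m/s²

2.45 × 10⁻⁵ m/s²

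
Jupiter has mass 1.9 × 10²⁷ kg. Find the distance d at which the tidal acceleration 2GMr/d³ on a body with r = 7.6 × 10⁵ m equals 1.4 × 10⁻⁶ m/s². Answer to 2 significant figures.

2GMr/d³ = a_tidal  ⇒  d = (2GMr / a_tidal)^(1/3)
d = (2 × 6.674×10⁻¹¹ × (1.9 × 10²⁷) × (7.6 × 10⁵) / (1.4 × 10⁻⁶))^(1/3)
  = 5.2 × 10⁹ m

5.2 × 10⁹ m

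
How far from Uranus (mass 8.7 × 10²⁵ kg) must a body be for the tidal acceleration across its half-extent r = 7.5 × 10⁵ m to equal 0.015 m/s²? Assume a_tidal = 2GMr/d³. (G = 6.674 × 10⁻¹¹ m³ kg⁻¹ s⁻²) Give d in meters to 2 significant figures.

2GMr/d³ = a_tidal  ⇒  d = (2GMr / a_tidal)^(1/3)
d = (2 × 6.674×10⁻¹¹ × (8.7 × 10²⁵) × (7.5 × 10⁵) / (0.015))^(1/3)
  = 8.3 × 10⁷ m

8.3 × 10⁷ m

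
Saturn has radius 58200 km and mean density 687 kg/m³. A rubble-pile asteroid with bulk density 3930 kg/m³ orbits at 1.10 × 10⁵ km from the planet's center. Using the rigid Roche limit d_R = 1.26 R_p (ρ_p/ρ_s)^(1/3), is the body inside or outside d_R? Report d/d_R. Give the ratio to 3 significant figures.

d_R = 1.26 × (58200 km) × (687/3930)^(1/3) = 41000 km
d/d_R = (1.10 × 10⁵) / (41000) = 2.68
Since d/d_R > 1, the body is outside the Roche limit.

outside; d/d_R ≈ 2.68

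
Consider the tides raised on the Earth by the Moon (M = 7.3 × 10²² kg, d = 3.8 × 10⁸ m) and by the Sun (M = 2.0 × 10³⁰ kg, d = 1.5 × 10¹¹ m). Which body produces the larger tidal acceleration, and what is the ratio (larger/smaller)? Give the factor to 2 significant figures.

The Moon, by a factor of ≈ 2.2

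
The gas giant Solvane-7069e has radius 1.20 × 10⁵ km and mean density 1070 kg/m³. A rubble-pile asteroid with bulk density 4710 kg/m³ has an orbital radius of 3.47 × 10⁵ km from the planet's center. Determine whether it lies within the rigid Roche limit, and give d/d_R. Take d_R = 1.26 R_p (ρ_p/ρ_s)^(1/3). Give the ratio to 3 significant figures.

d_R = 1.26 × (1.20 × 10⁵ km) × (1070/4710)^(1/3) = 92260 km
d/d_R = (3.47 × 10⁵) / (92260) = 3.76
Since d/d_R > 1, the body is outside the Roche limit.

outside; d/d_R ≈ 3.76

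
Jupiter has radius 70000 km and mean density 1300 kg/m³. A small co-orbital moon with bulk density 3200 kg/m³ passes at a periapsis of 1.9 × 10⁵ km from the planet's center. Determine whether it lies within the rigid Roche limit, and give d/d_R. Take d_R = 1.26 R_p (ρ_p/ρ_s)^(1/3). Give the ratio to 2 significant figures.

d_R = 1.26 × (70000 km) × (1300/3200)^(1/3) = 65320 km
d/d_R = (1.9 × 10⁵) / (65320) = 2.9
Since d/d_R > 1, the body is outside the Roche limit.

outside; d/d_R ≈ 2.9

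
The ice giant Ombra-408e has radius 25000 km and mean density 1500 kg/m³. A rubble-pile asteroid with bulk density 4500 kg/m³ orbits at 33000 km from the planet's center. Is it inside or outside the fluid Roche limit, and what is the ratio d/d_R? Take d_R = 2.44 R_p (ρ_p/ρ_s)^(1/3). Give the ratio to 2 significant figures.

d_R = 2.44 × (25000 km) × (1500/4500)^(1/3) = 42300 km
d/d_R = (33000) / (42300) = 0.78
Since d/d_R < 1, the body is inside the Roche limit.

inside; d/d_R ≈ 0.78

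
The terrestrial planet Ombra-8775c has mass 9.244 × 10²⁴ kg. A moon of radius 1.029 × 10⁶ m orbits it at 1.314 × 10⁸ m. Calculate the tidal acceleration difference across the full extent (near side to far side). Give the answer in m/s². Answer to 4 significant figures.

Δa = 4GMr/d³
   = 4 × (6.674 × 10⁻¹¹) × (9.244 × 10²⁴) × (1.029 × 10⁶) / (1.314 × 10⁸)³
   = 1.119 × 10⁻³ m/s²

1.119 × 10⁻³ m/s²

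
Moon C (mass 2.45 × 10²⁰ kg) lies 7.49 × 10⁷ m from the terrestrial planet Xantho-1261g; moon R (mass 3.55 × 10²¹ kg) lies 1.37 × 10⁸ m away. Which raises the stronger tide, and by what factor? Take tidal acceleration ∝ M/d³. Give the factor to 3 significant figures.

Tidal stretch scales as M/d³; compute that for each body.
Moon C: (2.45 × 10²⁰) / (7.49 × 10⁷)³ = 5.831 × 10⁻⁴
Moon R: (3.55 × 10²¹) / (1.37 × 10⁸)³ = 1.381 × 10⁻³
Ratio (larger/smaller) = 2.37

Moon R, by a factor of ≈ 2.37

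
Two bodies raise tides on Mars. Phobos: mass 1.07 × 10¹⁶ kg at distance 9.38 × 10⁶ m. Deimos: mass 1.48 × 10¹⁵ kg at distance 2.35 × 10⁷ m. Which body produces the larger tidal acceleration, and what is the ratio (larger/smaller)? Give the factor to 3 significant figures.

Tidal acceleration ∝ M/d³, so compare M/d³ for each.
Phobos: (1.07 × 10¹⁶) / (9.38 × 10⁶)³ = 1.297 × 10⁻⁵
Deimos: (1.48 × 10¹⁵) / (2.35 × 10⁷)³ = 1.140 × 10⁻⁷
Ratio (larger/smaller) = 114

Phobos, by a factor of ≈ 114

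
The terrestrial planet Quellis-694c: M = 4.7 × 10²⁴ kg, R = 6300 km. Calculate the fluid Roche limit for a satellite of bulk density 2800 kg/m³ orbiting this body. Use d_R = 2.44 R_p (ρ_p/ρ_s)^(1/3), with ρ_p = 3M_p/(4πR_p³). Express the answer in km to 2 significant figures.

18000 km

ρ_p = 3M_p/(4πR_p³) = 3 × (4.7 × 10²⁴) / (4π × (6.3 × 10⁶ m)³) = 4500 kg/m³
d_R = 2.44 × 6300 km × (4500/2800)^(1/3)
    = 18000 km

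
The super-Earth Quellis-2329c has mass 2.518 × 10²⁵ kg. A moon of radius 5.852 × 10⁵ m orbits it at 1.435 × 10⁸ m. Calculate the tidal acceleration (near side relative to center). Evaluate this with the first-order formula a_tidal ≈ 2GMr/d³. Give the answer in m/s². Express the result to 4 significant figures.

6.656 × 10⁻⁴ m/s²

Since r ≪ d, expand the inverse-square field across one radius to get the leading 2GMr/d³ term.
Δa = 2GMr/d³
   = 2 × (6.674 × 10⁻¹¹) × (2.518 × 10²⁵) × (5.852 × 10⁵) / (1.435 × 10⁸)³
   = 6.656 × 10⁻⁴ m/s²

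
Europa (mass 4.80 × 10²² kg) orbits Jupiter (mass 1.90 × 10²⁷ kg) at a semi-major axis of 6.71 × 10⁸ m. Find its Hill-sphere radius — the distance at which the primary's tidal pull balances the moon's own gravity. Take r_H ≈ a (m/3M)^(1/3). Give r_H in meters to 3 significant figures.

r_H ≈ a (m/3M)^(1/3)
    = (6.71 × 10⁸) × (4.80 × 10²² / (3 × 1.90 × 10²⁷))^(1/3)
    = 1.37 × 10⁷ m

1.37 × 10⁷ m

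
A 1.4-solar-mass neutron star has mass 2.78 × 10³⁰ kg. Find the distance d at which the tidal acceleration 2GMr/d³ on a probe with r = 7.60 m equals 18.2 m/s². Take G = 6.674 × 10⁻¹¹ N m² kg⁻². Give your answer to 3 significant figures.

2GMr/d³ = a_tidal  ⇒  d = (2GMr / a_tidal)^(1/3)
d = (2 × 6.674×10⁻¹¹ × (2.78 × 10³⁰) × (7.60) / (18.2))^(1/3)
  = 5.37 × 10⁶ m

5.37 × 10⁶ m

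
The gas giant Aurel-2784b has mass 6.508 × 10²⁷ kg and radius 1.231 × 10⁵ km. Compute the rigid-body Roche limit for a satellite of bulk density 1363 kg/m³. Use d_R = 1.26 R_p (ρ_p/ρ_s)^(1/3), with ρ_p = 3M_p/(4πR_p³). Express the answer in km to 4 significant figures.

ρ_p = 3M_p/(4πR_p³) = 3 × (6.508 × 10²⁷) / (4π × (1.231 × 10⁸ m)³) = 832.9 kg/m³
d_R = 1.26 × 1.231 × 10⁵ km × (832.9/1363)^(1/3)
    = 1.316 × 10⁵ km

1.316 × 10⁵ km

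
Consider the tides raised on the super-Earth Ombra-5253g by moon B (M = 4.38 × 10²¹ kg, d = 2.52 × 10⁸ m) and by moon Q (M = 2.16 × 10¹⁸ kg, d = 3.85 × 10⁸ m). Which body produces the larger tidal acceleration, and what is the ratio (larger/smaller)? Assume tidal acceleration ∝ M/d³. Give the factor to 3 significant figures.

Moon B, by a factor of ≈ 7230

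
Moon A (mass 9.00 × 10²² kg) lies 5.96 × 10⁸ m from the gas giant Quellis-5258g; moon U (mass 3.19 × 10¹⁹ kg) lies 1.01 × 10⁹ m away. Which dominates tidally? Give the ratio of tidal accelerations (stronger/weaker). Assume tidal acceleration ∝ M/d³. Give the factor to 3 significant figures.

Moon A, by a factor of ≈ 13700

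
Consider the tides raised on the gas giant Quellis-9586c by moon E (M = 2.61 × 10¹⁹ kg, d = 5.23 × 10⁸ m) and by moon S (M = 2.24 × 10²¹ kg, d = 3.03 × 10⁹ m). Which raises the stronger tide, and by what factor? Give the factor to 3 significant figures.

Moon E, by a factor of ≈ 2.27

Tidal stretch scales as M/d³; compute that for each body.
Moon E: (2.61 × 10¹⁹) / (5.23 × 10⁸)³ = 1.824 × 10⁻⁷
Moon S: (2.24 × 10²¹) / (3.03 × 10⁹)³ = 8.052 × 10⁻⁸
Ratio (larger/smaller) = 2.27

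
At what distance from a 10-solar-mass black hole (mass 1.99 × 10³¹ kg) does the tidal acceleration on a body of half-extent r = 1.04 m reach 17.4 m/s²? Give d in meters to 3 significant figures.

5.41 × 10⁶ m

2GMr/d³ = a_tidal  ⇒  d = (2GMr / a_tidal)^(1/3)
d = (2 × 6.674×10⁻¹¹ × (1.99 × 10³¹) × (1.04) / (17.4))^(1/3)
  = 5.41 × 10⁶ m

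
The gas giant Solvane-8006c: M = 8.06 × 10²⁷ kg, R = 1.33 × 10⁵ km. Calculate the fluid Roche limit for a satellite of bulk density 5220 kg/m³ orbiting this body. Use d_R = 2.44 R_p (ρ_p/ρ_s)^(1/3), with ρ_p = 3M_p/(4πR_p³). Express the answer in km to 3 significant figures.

1.75 × 10⁵ km

ρ_p = 3M_p/(4πR_p³) = 3 × (8.06 × 10²⁷) / (4π × (1.33 × 10⁸ m)³) = 818 kg/m³
d_R = 2.44 × 1.33 × 10⁵ km × (818/5220)^(1/3)
    = 1.75 × 10⁵ km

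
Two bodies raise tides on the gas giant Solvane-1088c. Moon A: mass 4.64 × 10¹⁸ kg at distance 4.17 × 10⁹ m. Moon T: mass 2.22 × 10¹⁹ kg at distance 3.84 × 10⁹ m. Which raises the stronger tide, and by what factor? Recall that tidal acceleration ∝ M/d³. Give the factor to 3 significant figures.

Tidal stretch scales as M/d³; compute that for each body.
Moon A: (4.64 × 10¹⁸) / (4.17 × 10⁹)³ = 6.399 × 10⁻¹¹
Moon T: (2.22 × 10¹⁹) / (3.84 × 10⁹)³ = 3.921 × 10⁻¹⁰
Ratio (larger/smaller) = 6.13

Moon T, by a factor of ≈ 6.13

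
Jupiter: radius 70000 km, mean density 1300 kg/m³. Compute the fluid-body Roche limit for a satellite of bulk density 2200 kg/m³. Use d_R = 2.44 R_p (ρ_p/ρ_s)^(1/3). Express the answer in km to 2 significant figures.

1.4 × 10⁵ km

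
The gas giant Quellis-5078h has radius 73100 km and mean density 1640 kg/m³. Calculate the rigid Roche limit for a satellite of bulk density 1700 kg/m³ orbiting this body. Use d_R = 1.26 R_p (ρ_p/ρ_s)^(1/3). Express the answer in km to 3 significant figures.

d_R = 1.26 × 73100 km × (1640/1700)^(1/3)
    = 91000 km

91000 km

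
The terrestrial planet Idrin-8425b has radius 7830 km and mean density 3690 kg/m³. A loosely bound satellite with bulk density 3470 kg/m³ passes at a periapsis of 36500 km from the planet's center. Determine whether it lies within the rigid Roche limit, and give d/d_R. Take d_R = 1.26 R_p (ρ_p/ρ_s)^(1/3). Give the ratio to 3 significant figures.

outside; d/d_R ≈ 3.62

d_R = 1.26 × (7830 km) × (3690/3470)^(1/3) = 10070 km
d/d_R = (36500) / (10070) = 3.62
Since d/d_R > 1, the body is outside the Roche limit.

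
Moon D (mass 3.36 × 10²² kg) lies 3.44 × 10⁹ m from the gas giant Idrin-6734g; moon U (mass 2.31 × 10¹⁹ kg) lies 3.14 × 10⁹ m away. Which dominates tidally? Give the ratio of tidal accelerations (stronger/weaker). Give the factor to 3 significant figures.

Moon D, by a factor of ≈ 1110

Compare M/d³ for the two perturbers:
Moon D: (3.36 × 10²²) / (3.44 × 10⁹)³ = 8.254 × 10⁻⁷
Moon U: (2.31 × 10¹⁹) / (3.14 × 10⁹)³ = 7.461 × 10⁻¹⁰
Ratio (larger/smaller) = 1110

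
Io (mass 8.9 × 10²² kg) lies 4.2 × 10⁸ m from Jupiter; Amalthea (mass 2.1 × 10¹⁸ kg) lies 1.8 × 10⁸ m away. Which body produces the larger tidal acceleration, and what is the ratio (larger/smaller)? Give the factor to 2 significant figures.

The tide-raising term goes as M/d³ (the gradient of a 1/d² field).
Io: (8.9 × 10²²) / (4.2 × 10⁸)³ = 1.201 × 10⁻³
Amalthea: (2.1 × 10¹⁸) / (1.8 × 10⁸)³ = 3.601 × 10⁻⁷
Ratio (larger/smaller) = 3300

Io, by a factor of ≈ 3300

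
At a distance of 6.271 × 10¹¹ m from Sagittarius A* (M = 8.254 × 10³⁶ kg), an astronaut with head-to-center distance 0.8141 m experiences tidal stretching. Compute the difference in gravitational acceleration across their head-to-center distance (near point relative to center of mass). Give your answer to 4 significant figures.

3.637 × 10⁻⁹ m/s²

Δg = 2GMr/d³
   = 2 × (6.674 × 10⁻¹¹) × (8.254 × 10³⁶) × (0.8141) / (6.271 × 10¹¹)³
   = 3.637 × 10⁻⁹ m/s²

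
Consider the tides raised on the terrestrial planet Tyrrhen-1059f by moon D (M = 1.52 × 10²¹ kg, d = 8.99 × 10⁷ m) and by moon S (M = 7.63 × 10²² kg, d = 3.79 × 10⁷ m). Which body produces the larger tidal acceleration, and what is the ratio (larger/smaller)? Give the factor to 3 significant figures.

Moon S, by a factor of ≈ 670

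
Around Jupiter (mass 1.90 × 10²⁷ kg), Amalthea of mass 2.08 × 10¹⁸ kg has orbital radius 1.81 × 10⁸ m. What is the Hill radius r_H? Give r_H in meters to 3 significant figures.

r_H ≈ a (m/3M)^(1/3)
    = (1.81 × 10⁸) × (2.08 × 10¹⁸ / (3 × 1.90 × 10²⁷))^(1/3)
    = 1.29 × 10⁵ m

1.29 × 10⁵ m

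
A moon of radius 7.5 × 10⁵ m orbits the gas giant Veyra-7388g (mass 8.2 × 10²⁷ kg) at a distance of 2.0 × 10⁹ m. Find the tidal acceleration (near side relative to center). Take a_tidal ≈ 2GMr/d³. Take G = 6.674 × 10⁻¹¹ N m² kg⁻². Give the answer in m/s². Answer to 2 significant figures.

The tidal stretch is the gradient of GM/d² times the body's extent r, hence the 1/d³ dependence.
Δg = 2GMr/d³
   = 2 × (6.674 × 10⁻¹¹) × (8.2 × 10²⁷) × (7.5 × 10⁵) / (2.0 × 10⁹)³
   = 1.0 × 10⁻⁴ m/s²

1.0 × 10⁻⁴ m/s²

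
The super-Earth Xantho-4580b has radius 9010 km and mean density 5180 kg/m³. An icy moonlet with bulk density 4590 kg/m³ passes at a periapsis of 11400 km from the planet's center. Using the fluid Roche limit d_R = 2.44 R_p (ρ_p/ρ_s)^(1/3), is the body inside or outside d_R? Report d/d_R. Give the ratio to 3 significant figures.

d_R = 2.44 × (9010 km) × (5180/4590)^(1/3) = 22890 km
d/d_R = (11400) / (22890) = 0.498
Since d/d_R < 1, the body is inside the Roche limit.

inside; d/d_R ≈ 0.498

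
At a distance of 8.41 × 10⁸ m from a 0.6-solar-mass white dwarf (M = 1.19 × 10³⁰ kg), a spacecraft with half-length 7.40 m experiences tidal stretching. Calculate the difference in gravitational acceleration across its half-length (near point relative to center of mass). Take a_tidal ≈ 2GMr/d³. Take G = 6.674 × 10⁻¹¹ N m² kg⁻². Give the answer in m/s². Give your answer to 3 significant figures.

1.98 × 10⁻⁶ m/s²

Differencing GM/(d−r)² and GM/d² to first order in r/d gives 2GMr/d³.
a_tidal = 2GMr/d³
        = 2 × (6.674 × 10⁻¹¹) × (1.19 × 10³⁰) × (7.40) / (8.41 × 10⁸)³
        = 1.98 × 10⁻⁶ m/s²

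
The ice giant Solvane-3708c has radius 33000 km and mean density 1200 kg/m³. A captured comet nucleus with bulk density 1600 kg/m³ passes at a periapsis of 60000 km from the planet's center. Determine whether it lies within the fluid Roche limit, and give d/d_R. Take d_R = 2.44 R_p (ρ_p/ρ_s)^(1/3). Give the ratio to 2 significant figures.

inside; d/d_R ≈ 0.82

d_R = 2.44 × (33000 km) × (1200/1600)^(1/3) = 73160 km
d/d_R = (60000) / (73160) = 0.82
Since d/d_R < 1, the body is inside the Roche limit.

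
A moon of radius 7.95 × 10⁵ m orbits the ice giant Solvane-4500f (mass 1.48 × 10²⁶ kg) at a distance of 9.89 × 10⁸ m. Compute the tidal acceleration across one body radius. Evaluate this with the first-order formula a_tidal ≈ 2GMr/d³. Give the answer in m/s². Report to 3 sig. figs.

Δa = 2GMr/d³
   = 2 × (6.674 × 10⁻¹¹) × (1.48 × 10²⁶) × (7.95 × 10⁵) / (9.89 × 10⁸)³
   = 1.62 × 10⁻⁵ m/s²

1.62 × 10⁻⁵ m/s²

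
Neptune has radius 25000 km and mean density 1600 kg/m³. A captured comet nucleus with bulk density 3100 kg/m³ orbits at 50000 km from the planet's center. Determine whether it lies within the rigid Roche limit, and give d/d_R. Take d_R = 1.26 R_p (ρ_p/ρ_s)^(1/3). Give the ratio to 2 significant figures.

d_R = 1.26 × (25000 km) × (1600/3100)^(1/3) = 25270 km
d/d_R = (50000) / (25270) = 2.0
Since d/d_R > 1, the body is outside the Roche limit.

outside; d/d_R ≈ 2.0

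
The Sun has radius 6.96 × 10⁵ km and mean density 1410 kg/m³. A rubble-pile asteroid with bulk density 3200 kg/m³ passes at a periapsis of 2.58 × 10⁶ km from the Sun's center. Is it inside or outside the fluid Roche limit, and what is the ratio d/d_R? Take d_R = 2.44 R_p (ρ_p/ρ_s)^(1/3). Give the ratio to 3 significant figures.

outside; d/d_R ≈ 2.00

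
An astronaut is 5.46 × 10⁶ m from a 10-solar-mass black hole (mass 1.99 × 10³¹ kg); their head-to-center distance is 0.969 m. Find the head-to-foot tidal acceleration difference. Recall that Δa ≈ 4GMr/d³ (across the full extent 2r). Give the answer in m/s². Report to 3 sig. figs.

3.16 × 10¹ m/s²

a_tidal = 4GMr/d³
        = 4 × (6.674 × 10⁻¹¹) × (1.99 × 10³¹) × (0.969) / (5.46 × 10⁶)³
        = 3.16 × 10¹ m/s²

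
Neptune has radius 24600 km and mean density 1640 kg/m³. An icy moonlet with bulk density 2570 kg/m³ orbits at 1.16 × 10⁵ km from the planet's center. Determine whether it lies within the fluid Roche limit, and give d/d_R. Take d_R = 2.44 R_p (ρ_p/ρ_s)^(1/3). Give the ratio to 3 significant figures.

outside; d/d_R ≈ 2.24

d_R = 2.44 × (24600 km) × (1640/2570)^(1/3) = 51680 km
d/d_R = (1.16 × 10⁵) / (51680) = 2.24
Since d/d_R > 1, the body is outside the Roche limit.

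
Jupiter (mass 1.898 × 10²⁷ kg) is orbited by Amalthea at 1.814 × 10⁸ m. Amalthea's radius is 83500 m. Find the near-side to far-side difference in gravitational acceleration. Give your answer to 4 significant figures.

a_tidal = 4GMr/d³
        = 4 × (6.674 × 10⁻¹¹) × (1.898 × 10²⁷) × (83500) / (1.814 × 10⁸)³
        = 7.088 × 10⁻³ m/s²

7.088 × 10⁻³ m/s²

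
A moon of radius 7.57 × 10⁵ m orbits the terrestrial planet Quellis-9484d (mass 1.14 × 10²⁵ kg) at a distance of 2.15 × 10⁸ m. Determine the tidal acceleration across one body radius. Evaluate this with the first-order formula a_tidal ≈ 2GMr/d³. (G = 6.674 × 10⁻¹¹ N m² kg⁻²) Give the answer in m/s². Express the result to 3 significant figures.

Δg = 2GMr/d³
   = 2 × (6.674 × 10⁻¹¹) × (1.14 × 10²⁵) × (7.57 × 10⁵) / (2.15 × 10⁸)³
   = 1.16 × 10⁻⁴ m/s²

1.16 × 10⁻⁴ m/s²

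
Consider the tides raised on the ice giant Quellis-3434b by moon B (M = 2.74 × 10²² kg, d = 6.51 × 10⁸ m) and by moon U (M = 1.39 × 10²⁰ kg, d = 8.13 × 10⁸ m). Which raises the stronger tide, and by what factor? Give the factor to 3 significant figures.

Moon B, by a factor of ≈ 384

Tidal acceleration ∝ M/d³, so compare M/d³ for each.
Moon B: (2.74 × 10²²) / (6.51 × 10⁸)³ = 9.931 × 10⁻⁵
Moon U: (1.39 × 10²⁰) / (8.13 × 10⁸)³ = 2.587 × 10⁻⁷
Ratio (larger/smaller) = 384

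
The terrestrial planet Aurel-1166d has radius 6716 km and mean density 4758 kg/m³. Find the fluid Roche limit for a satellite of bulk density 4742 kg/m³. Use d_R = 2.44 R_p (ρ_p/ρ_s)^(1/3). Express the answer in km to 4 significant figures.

d_R = 2.44 × 6716 km × (4758/4742)^(1/3)
    = 16410 km

16410 km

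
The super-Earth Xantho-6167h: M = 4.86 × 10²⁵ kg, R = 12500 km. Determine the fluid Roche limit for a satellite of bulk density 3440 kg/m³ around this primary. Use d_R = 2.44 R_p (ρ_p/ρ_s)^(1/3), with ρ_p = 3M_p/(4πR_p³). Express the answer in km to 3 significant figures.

ρ_p = 3M_p/(4πR_p³) = 3 × (4.86 × 10²⁵) / (4π × (1.25 × 10⁷ m)³) = 5940 kg/m³
d_R = 2.44 × 12500 km × (5940/3440)^(1/3)
    = 36600 km

36600 km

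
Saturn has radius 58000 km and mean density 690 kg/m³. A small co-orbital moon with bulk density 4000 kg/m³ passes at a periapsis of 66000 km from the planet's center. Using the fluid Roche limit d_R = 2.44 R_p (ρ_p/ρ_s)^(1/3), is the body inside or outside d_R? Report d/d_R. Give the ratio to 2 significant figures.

inside; d/d_R ≈ 0.84

d_R = 2.44 × (58000 km) × (690/4000)^(1/3) = 78780 km
d/d_R = (66000) / (78780) = 0.84
Since d/d_R < 1, the body is inside the Roche limit.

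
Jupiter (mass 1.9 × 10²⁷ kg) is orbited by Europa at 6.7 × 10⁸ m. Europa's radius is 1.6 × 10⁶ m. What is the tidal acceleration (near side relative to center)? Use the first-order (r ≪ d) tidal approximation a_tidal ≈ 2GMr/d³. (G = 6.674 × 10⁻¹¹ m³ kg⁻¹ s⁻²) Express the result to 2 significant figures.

Δa = 2GMr/d³
   = 2 × (6.674 × 10⁻¹¹) × (1.9 × 10²⁷) × (1.6 × 10⁶) / (6.7 × 10⁸)³
   = 1.3 × 10⁻³ m/s²

1.3 × 10⁻³ m/s²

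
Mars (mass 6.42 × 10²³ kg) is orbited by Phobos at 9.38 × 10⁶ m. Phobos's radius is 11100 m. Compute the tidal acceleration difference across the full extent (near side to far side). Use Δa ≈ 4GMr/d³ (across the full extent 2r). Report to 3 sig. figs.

Δa = 4GMr/d³
   = 4 × (6.674 × 10⁻¹¹) × (6.42 × 10²³) × (11100) / (9.38 × 10⁶)³
   = 2.31 × 10⁻³ m/s²

2.31 × 10⁻³ m/s²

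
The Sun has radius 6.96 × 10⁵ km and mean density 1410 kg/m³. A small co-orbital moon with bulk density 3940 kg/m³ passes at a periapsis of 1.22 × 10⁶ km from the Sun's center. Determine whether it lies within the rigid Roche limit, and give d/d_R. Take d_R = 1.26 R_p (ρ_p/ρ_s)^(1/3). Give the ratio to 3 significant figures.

d_R = 1.26 × (6.96 × 10⁵ km) × (1410/3940)^(1/3) = 6.226 × 10⁵ km
d/d_R = (1.22 × 10⁶) / (6.226 × 10⁵) = 1.96
Since d/d_R > 1, the body is outside the Roche limit.

outside; d/d_R ≈ 1.96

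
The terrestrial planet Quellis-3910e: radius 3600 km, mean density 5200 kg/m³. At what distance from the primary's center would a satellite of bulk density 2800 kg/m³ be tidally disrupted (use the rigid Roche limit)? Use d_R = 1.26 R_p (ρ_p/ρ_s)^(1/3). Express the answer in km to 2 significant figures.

d_R = 1.26 × 3600 km × (5200/2800)^(1/3)
    = 5600 km

5600 km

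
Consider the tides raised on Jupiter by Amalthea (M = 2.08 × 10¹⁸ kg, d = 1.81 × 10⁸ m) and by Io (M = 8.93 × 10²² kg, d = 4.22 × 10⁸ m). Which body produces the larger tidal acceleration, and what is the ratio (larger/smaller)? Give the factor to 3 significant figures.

Io, by a factor of ≈ 3390

Tidal stretch scales as M/d³; compute that for each body.
Amalthea: (2.08 × 10¹⁸) / (1.81 × 10⁸)³ = 3.508 × 10⁻⁷
Io: (8.93 × 10²²) / (4.22 × 10⁸)³ = 1.188 × 10⁻³
Ratio (larger/smaller) = 3390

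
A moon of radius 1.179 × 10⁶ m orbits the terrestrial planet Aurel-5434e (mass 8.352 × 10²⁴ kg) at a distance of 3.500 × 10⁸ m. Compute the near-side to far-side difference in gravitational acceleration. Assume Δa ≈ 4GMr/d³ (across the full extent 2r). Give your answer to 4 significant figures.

6.131 × 10⁻⁵ m/s²

Near-to-far spans 2r, so the tidal difference is twice the near-to-center value: 4GMr/d³.
a_tidal = 4GMr/d³
        = 4 × (6.674 × 10⁻¹¹) × (8.352 × 10²⁴) × (1.179 × 10⁶) / (3.500 × 10⁸)³
        = 6.131 × 10⁻⁵ m/s²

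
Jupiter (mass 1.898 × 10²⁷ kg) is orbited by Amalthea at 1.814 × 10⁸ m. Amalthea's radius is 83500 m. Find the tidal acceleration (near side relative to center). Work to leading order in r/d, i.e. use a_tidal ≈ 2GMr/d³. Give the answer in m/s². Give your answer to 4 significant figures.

3.544 × 10⁻³ m/s²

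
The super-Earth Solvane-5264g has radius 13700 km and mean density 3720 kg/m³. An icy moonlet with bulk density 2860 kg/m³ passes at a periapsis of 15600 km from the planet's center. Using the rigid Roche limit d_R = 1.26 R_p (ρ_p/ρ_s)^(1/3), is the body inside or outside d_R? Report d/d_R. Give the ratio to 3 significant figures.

d_R = 1.26 × (13700 km) × (3720/2860)^(1/3) = 18840 km
d/d_R = (15600) / (18840) = 0.828
Since d/d_R < 1, the body is inside the Roche limit.

inside; d/d_R ≈ 0.828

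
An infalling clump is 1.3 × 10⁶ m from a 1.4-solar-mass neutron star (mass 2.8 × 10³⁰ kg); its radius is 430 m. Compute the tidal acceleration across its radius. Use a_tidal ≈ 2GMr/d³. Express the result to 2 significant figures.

7.3 × 10⁴ m/s²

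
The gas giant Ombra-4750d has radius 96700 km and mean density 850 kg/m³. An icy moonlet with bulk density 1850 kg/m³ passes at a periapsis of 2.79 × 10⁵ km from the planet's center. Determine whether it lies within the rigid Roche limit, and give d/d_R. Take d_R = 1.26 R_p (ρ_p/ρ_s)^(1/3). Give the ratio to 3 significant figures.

d_R = 1.26 × (96700 km) × (850/1850)^(1/3) = 94020 km
d/d_R = (2.79 × 10⁵) / (94020) = 2.97
Since d/d_R > 1, the body is outside the Roche limit.

outside; d/d_R ≈ 2.97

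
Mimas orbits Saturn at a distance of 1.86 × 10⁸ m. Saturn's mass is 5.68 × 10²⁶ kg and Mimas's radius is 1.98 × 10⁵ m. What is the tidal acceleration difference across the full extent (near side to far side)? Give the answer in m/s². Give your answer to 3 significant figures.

4.67 × 10⁻³ m/s²

a_tidal = 4GMr/d³
        = 4 × (6.674 × 10⁻¹¹) × (5.68 × 10²⁶) × (1.98 × 10⁵) / (1.86 × 10⁸)³
        = 4.67 × 10⁻³ m/s²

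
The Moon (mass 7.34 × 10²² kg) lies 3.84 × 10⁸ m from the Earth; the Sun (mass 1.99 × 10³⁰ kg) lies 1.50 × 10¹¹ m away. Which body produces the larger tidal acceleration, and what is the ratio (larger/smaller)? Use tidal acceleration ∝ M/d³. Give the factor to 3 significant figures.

The Moon, by a factor of ≈ 2.20

Tidal stretch scales as M/d³; compute that for each body.
The Moon: (7.34 × 10²²) / (3.84 × 10⁸)³ = 1.296 × 10⁻³
The Sun: (1.99 × 10³⁰) / (1.50 × 10¹¹)³ = 5.896 × 10⁻⁴
Ratio (larger/smaller) = 2.20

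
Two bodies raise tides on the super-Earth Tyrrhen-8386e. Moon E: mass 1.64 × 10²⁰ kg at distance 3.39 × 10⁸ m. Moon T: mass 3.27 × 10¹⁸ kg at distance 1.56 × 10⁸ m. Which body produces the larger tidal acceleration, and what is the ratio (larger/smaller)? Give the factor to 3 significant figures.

Moon E, by a factor of ≈ 4.89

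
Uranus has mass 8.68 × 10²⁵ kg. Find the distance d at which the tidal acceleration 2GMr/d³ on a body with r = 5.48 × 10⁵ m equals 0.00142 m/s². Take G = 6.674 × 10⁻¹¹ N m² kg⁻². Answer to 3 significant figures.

1.65 × 10⁸ m

2GMr/d³ = a_tidal  ⇒  d = (2GMr / a_tidal)^(1/3)
d = (2 × 6.674×10⁻¹¹ × (8.68 × 10²⁵) × (5.48 × 10⁵) / (0.00142))^(1/3)
  = 1.65 × 10⁸ m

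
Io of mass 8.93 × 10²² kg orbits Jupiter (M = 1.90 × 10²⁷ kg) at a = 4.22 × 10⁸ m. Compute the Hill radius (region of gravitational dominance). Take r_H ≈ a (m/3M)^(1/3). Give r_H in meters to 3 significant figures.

1.06 × 10⁷ m

r_H ≈ a (m/3M)^(1/3)
    = (4.22 × 10⁸) × (8.93 × 10²² / (3 × 1.90 × 10²⁷))^(1/3)
    = 1.06 × 10⁷ m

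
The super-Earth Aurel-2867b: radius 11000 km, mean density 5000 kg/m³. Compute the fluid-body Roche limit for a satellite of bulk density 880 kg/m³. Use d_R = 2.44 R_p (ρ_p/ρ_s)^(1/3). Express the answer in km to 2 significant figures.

d_R = 2.44 × 11000 km × (5000/880)^(1/3)
    = 48000 km

48000 km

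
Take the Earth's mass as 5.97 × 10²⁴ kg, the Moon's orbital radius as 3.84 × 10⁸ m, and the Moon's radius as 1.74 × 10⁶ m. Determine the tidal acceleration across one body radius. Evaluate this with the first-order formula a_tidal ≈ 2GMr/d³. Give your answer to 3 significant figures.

2.45 × 10⁻⁵ m/s²

a_tidal = 2GMr/d³
        = 2 × (6.674 × 10⁻¹¹) × (5.97 × 10²⁴) × (1.74 × 10⁶) / (3.84 × 10⁸)³
        = 2.45 × 10⁻⁵ m/s²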